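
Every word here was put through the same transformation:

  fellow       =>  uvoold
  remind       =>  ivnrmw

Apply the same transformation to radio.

izwrl

Each letter is replaced by its mirror in the alphabet: a↔z, b↔y, c↔x, and so on (the Atbash cipher).
For radio: r↔i, a↔z, d↔w, i↔r, o↔l.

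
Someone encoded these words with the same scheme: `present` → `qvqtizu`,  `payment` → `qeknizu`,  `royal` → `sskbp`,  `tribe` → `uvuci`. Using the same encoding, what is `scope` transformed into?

tgaqi

The shifts repeat in a cycle of length 3: positions 0,1,… shift by +1, +4, +12, then the pattern repeats.
Applying it to scope: s+1=t, c+4=g, o+12=a, p+1=q, e+4=i.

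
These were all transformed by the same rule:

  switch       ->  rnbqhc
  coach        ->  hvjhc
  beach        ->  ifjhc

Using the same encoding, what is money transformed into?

s(18)→r(17) and w(22)→n(13) fit y≡25x+9 (mod 26); the inverse of 25 mod 26 is 25. This is an affine cipher: with a=0,…,z=25, each position x becomes (25x+9) mod 26.
For money: m(12)→25·12+9≡23=x; o(14)→25·14+9≡21=v; n(13)→25·13+9≡22=w; e(4)→25·4+9≡5=f; y(24)→25·24+9≡11=l (all mod 26).

xvwfl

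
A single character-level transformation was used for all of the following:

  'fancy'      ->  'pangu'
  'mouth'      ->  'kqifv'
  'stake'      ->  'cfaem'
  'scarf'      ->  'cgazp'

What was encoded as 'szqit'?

f(5)→p(15) and a(0)→a(0) fit y≡3x+0 (mod 26); the inverse of 3 mod 26 is 9. Each letter's alphabet position (a=0..z=25) is mapped through 3·x+0 mod 26 — an affine cipher.
Reversing it on szqit: s(18)→9·(18−0)≡6=g; z(25)→9·(25−0)≡17=r; q(16)→9·(16−0)≡14=o; i(8)→9·(8−0)≡20=u; t(19)→9·(19−0)≡15=p (all mod 26).

group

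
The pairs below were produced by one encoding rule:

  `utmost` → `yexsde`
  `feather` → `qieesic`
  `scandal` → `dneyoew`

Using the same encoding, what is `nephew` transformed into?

yiasih

The shift depends on letter class: consonant t→e is +11, but vowel u→y is +4. Vowels shift forward by 4 and consonants shift forward by 11.
For nephew: n(cons)+11=y, e(vowel)+4=i, p(cons)+11=a, h(cons)+11=s, e(vowel)+4=i, w(cons)+11=h.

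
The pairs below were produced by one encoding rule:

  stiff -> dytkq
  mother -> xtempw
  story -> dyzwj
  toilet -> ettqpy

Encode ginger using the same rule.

rnylpw

Shifts by position in stiff: pos 0: s→d (+11), pos 1: t→y (+5), pos 2: i→t (+11), pos 3: f→k (+5) — repeating every 2. A repeating key of period 2 is used — shifts +11, +5 over and over.
On ginger: g+11=r, i+5=n, n+11=y, g+5=l, e+11=p, r+5=w.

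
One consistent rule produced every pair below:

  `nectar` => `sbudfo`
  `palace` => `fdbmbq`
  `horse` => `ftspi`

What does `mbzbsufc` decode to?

The word is reversed, then every letter is shifted forward by 1.
Decoding mbzbsufc: shift back: m−1=l, b−1=a, z−1=y, b−1=a, s−1=r, u−1=t, f−1=e, c−1=b → layarteb; then reverse → betrayal.

betrayal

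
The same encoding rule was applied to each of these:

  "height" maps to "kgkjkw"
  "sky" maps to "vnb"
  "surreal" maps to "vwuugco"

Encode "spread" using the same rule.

Two shifts are in play — +2 for a/e/i/o/u, +3 for every other letter.
Applying it to spread: s(cons)+3=v, p(cons)+3=s, r(cons)+3=u, e(vowel)+2=g, a(vowel)+2=c, d(cons)+3=g.

vsugcg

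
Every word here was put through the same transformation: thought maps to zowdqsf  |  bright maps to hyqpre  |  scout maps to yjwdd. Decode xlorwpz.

regimen

In thought: t→z is +6, h→o is +7, o→w is +8, u→d is +9 — the shift increases by 1 each position. Letter i (0-indexed) is shifted by i+6, so successive shifts are 6, 7, 8, ….
Decoding xlorwpz: x−6=r, l−7=e, o−8=g, r−9=i, w−10=m, p−11=e, z−12=n.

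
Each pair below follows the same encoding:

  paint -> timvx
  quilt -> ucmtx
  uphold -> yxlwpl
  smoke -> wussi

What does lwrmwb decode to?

honest

Shifts by position in paint: pos 0: p→t (+4), pos 1: a→i (+8), pos 2: i→m (+4), pos 3: n→v (+8) — repeating every 2. A repeating key of period 2 is used — shifts +4, +8 over and over.
Reversing it on lwrmwb: l−4=h, w−8=o, r−4=n, m−8=e, w−4=s, b−8=t.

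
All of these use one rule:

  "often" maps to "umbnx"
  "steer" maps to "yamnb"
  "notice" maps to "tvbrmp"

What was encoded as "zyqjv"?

trial

In often: o→u is +6, f→m is +7, t→b is +8, e→n is +9 — the shift increases by 1 each position. Letter i (0-indexed) is shifted by i+6, so successive shifts are 6, 7, 8, ….
Decoding zyqjv: z−6=t, y−7=r, q−8=i, j−9=a, v−10=l.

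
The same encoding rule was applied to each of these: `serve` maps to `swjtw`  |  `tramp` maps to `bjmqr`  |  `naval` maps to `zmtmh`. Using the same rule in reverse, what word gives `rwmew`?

peace

s(18)→s(18) and e(4)→w(22) fit y≡9x+12 (mod 26); the inverse of 9 mod 26 is 3. This is an affine cipher: with a=0,…,z=25, each position x becomes (9x+12) mod 26.
Reversing it on rwmew: r(17)→3·(17−12)≡15=p; w(22)→3·(22−12)≡4=e; m(12)→3·(12−12)≡0=a; e(4)→3·(4−12)≡2=c; w(22)→3·(22−12)≡4=e (all mod 26).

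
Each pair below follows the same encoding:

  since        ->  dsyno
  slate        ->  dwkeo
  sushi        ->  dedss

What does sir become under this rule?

dsc

The shift depends on letter class: consonant s→d is +11, but vowel i→s is +10. The rule splits by letter class: vowels +10, consonants +11.
For sir: s(cons)+11=d, i(vowel)+10=s, r(cons)+11=c.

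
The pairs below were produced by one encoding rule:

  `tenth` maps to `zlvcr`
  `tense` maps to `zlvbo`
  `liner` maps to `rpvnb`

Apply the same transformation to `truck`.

Letter i (0-indexed) is shifted by i+6, so successive shifts are 6, 7, 8, ….
On truck: t+6=z, r+7=y, u+8=c, c+9=l, k+10=u.

zyclu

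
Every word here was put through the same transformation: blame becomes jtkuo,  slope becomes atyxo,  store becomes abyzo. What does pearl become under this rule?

xokzt

The rule splits by letter class: vowels +10, consonants +8.
For pearl: p(cons)+8=x, e(vowel)+10=o, a(vowel)+10=k, r(cons)+8=z, l(cons)+8=t.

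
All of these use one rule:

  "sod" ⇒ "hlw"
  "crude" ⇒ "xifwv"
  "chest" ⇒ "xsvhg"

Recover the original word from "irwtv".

ridge

Each pair mirrors across the alphabet (s↔h, o↔l, d↔w): positions sum to 25. Letters are reflected about the middle of the alphabet (position → 25−position): Atbash.
Reversing it on irwtv: i↔r, r↔i, w↔d, t↔g, v↔e.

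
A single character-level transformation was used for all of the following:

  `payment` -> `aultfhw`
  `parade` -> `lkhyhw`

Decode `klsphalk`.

detailed

The output letters match the input read backwards, each shifted +7: payment reversed is tnemyap. The word is reversed, then every letter is shifted forward by 7.
Reversing it on klsphalk: shift back: k−7=d, l−7=e, s−7=l, p−7=i, h−7=a, a−7=t, l−7=e, k−7=d → deliated; then reverse → detailed.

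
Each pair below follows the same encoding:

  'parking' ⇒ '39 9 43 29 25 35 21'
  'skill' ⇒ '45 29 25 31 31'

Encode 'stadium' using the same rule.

45 47 9 15 25 49 33

p(#16)→39 and a(#1)→9: differences scale by 2, so n = 2·pos + 7. With a=1..z=26, the number is 2·pos + 7.
Applying it to stadium: s=19→45, t=20→47, a=1→9, d=4→15, i=9→25, u=21→49, m=13→33.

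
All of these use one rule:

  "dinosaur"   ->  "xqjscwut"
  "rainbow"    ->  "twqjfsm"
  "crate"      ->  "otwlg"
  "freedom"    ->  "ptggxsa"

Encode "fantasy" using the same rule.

d(3)→x(23) and i(8)→q(16) fit y≡9x+22 (mod 26); the inverse of 9 mod 26 is 3. Each letter's alphabet position (a=0..z=25) is mapped through 9·x+22 mod 26 — an affine cipher.
On fantasy: f(5)→9·5+22≡15=p; a(0)→9·0+22≡22=w; n(13)→9·13+22≡9=j; t(19)→9·19+22≡11=l; a(0)→9·0+22≡22=w; s(18)→9·18+22≡2=c; y(24)→9·24+22≡4=e (all mod 26).

pwjlwce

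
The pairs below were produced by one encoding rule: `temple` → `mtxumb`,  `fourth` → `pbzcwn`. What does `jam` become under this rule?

The output letters match the input read backwards, each shifted +8: temple reversed is elpmet. The word is reversed, then every letter is shifted forward by 8.
On jam: reverse → maj; then shift: m+8=u, a+8=i, j+8=r.

uir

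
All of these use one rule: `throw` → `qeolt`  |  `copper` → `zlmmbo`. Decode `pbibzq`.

select

Compare letters: t→q is +23, h→e is +23, r→o is +23 — a constant shift. Every letter moves 23 places later in the alphabet, wrapping around z→a.
Reversing it on pbibzq: p−23=s, b−23=e, i−23=l, b−23=e, z−23=c, q−23=t.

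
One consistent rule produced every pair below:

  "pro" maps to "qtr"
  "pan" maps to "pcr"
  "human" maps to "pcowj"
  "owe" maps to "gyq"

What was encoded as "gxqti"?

Read the word backwards and shift each letter +2.
Reversing it on gxqti: shift back: g−2=e, x−2=v, q−2=o, t−2=r, i−2=g → evorg; then reverse → grove.

grove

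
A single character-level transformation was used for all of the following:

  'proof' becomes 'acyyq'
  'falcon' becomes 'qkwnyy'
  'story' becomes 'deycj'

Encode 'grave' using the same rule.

rckgo

The shift depends on letter class: consonant p→a is +11, but vowel o→y is +10. Two shifts are in play — +10 for a/e/i/o/u, +11 for every other letter.
Applying it to grave: g(cons)+11=r, r(cons)+11=c, a(vowel)+10=k, v(cons)+11=g, e(vowel)+10=o.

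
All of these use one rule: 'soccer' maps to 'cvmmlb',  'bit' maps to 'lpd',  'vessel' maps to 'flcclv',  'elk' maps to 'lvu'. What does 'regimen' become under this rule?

blqpwlx

The shift depends on letter class: consonant s→c is +10, but vowel o→v is +7. The rule splits by letter class: vowels +7, consonants +10.
Applying it to regimen: r(cons)+10=b, e(vowel)+7=l, g(cons)+10=q, i(vowel)+7=p, m(cons)+10=w, e(vowel)+7=l, n(cons)+10=x.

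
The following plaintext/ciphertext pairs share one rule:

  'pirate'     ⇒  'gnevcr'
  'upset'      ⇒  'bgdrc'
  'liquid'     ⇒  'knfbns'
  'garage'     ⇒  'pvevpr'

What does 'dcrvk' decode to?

steal

p(15)→g(6) and i(8)→n(13) fit y≡25x+21 (mod 26); the inverse of 25 mod 26 is 25. Each letter's alphabet position (a=0..z=25) is mapped through 25·x+21 mod 26 — an affine cipher.
Undoing it on dcrvk: d(3)→25·(3−21)≡18=s; c(2)→25·(2−21)≡19=t; r(17)→25·(17−21)≡4=e; v(21)→25·(21−21)≡0=a; k(10)→25·(10−21)≡11=l (all mod 26).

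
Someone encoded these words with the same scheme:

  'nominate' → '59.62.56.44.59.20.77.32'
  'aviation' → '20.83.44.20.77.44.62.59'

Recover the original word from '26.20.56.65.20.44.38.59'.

The formula is n = 3×(alphabet index, a=1) + 17.
Decoding 26.20.56.65.20.44.38.59: 26→(26−17)÷3=3=c, 20→(20−17)÷3=1=a, 56→(56−17)÷3=13=m, 65→(65−17)÷3=16=p, 20→(20−17)÷3=1=a, 44→(44−17)÷3=9=i, 38→(38−17)÷3=7=g, 59→(59−17)÷3=14=n.

campaign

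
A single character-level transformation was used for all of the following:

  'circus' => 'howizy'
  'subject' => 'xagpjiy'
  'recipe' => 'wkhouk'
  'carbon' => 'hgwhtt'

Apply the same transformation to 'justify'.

oaxznld

It's a Vigenère-style cipher with numeric key [5,6]: position i shifts by key[i mod 2].
On justify: j+5=o, u+6=a, s+5=x, t+6=z, i+5=n, f+6=l, y+5=d.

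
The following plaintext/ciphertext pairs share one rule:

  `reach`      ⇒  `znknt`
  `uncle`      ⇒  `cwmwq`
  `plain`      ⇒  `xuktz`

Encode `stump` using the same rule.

acexb

In reach: r→z is +8, e→n is +9, a→k is +10, c→n is +11 — the shift increases by 1 each position. The shift increases by 1 at each position, starting from +8: 8, 9, 10, ….
For stump: s+8=a, t+9=c, u+10=e, m+11=x, p+12=b.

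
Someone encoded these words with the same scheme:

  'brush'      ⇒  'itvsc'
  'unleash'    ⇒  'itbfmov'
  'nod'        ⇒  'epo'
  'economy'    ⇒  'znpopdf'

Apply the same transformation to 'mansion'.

opjtobn

Read the word backwards and shift each letter +1.
For mansion: reverse → noisnam; then shift: n+1=o, o+1=p, i+1=j, s+1=t, n+1=o, a+1=b, m+1=n.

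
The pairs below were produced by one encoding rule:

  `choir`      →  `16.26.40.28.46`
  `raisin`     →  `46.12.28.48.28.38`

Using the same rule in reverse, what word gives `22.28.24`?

fig

c(#3)→16 and h(#8)→26: differences scale by 2, so n = 2·pos + 10. The formula is n = 2×(alphabet index, a=1) + 10.
Decoding 22.28.24: 22→(22−10)÷2=6=f, 28→(28−10)÷2=9=i, 24→(24−10)÷2=7=g.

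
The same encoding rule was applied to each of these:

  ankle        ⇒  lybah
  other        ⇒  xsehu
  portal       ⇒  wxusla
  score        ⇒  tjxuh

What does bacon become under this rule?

This is an affine cipher: with a=0,…,z=25, each position x becomes (25x+11) mod 26.
Applying it to bacon: b(1)→25·1+11≡10=k; a(0)→25·0+11≡11=l; c(2)→25·2+11≡9=j; o(14)→25·14+11≡23=x; n(13)→25·13+11≡24=y (all mod 26).

kljxy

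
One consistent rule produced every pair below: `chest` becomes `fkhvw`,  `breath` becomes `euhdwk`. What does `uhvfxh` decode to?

rescue

Compare letters: c→f is +3, h→k is +3, e→h is +3 — a constant shift. Each letter is shifted forward by 3 in the alphabet (a Caesar shift of +3).
Undoing it on uhvfxh: u−3=r, h−3=e, v−3=s, f−3=c, x−3=u, h−3=e.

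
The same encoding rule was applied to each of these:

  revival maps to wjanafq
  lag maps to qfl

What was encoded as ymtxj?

Compare letters: r→w is +5, e→j is +5, v→a is +5 — a constant shift. Each letter is shifted forward by 5 in the alphabet (a Caesar shift of +5).
Decoding ymtxj: y−5=t, m−5=h, t−5=o, x−5=s, j−5=e.

those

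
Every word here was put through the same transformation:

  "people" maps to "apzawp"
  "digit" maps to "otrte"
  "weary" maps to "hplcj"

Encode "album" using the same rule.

Compare letters: p→a is +11, e→p is +11, o→z is +11 — a constant shift. Each letter is shifted forward by 11 in the alphabet (a Caesar shift of +11).
Applying it to album: a+11=l, l+11=w, b+11=m, u+11=f, m+11=x.

lwmfx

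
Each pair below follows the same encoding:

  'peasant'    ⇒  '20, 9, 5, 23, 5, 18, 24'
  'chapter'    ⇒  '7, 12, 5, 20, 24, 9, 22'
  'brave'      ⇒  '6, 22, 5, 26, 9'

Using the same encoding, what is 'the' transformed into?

24, 12, 9

p is letter #16 and maps to 20: an offset of 4. The number is (letter's place in the alphabet, a=1) + 4.
On the: t=20→24, h=8→12, e=5→9.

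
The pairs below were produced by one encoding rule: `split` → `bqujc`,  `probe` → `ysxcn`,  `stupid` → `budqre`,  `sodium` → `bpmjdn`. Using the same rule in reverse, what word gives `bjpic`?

sight

Shifts by position in split: pos 0: s→b (+9), pos 1: p→q (+1), pos 2: l→u (+9), pos 3: i→j (+1) — repeating every 2. The shifts repeat in a cycle of length 2: positions 0,1,… shift by +9, +1, then the pattern repeats.
Reversing it on bjpic: b−9=s, j−1=i, p−9=g, i−1=h, c−9=t.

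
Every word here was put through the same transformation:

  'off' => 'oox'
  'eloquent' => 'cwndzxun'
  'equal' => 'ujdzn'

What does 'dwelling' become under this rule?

Read the word backwards and shift each letter +9.
For dwelling: reverse → gnillewd; then shift: g+9=p, n+9=w, i+9=r, l+9=u, l+9=u, e+9=n, w+9=f, d+9=m.

pwruunfm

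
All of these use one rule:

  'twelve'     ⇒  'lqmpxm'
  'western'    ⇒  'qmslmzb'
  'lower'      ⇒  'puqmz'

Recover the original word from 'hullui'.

bottom

t(19)→l(11) and w(22)→q(16) fit y≡19x+14 (mod 26); the inverse of 19 mod 26 is 11. Each letter's alphabet position (a=0..z=25) is mapped through 19·x+14 mod 26 — an affine cipher.
Reversing it on hullui: h(7)→11·(7−14)≡1=b; u(20)→11·(20−14)≡14=o; l(11)→11·(11−14)≡19=t; l(11)→11·(11−14)≡19=t; u(20)→11·(20−14)≡14=o; i(8)→11·(8−14)≡12=m (all mod 26).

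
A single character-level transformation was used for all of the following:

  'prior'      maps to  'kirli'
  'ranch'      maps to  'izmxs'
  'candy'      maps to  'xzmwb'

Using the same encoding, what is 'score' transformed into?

hxliv

Each pair mirrors across the alphabet (p↔k, r↔i, i↔r): positions sum to 25. This is the alphabet-reversal cipher (Atbash): a becomes z, b becomes y, etc.
For score: s↔h, c↔x, o↔l, r↔i, e↔v.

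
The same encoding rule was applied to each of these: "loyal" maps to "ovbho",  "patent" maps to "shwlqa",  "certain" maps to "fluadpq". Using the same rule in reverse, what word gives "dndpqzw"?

against

Shifts by position in loyal: pos 0: l→o (+3), pos 1: o→v (+7), pos 2: y→b (+3), pos 3: a→h (+7) — repeating every 2. A repeating key of period 2 is used — shifts +3, +7 over and over.
Undoing it on dndpqzw: d−3=a, n−7=g, d−3=a, p−7=i, q−3=n, z−7=s, w−3=t.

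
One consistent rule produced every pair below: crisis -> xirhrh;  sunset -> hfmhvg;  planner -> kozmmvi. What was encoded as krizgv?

pirate

Each pair mirrors across the alphabet (c↔x, r↔i, i↔r): positions sum to 25. Letters are reflected about the middle of the alphabet (position → 25−position): Atbash.
Reversing it on krizgv: k↔p, r↔i, i↔r, z↔a, g↔t, v↔e.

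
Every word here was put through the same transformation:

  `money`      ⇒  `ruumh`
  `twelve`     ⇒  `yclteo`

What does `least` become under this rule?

In money: m→r is +5, o→u is +6, n→u is +7, e→m is +8 — the shift increases by 1 each position. Letter i (0-indexed) is shifted by i+5, so successive shifts are 5, 6, 7, ….
On least: l+5=q, e+6=k, a+7=h, s+8=a, t+9=c.

qkhac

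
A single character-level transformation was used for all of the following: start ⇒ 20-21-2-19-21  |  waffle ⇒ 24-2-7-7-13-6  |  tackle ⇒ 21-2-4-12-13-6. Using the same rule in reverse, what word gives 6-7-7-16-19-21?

s is letter #19 and maps to 20: an offset of 1. Letters become their 1-based position plus 1 (so a→2, b→3, …).
Reversing it on 6-7-7-16-19-21: 6→(6−1)÷1=5=e, 7→(7−1)÷1=6=f, 7→(7−1)÷1=6=f, 16→(16−1)÷1=15=o, 19→(19−1)÷1=18=r, 21→(21−1)÷1=20=t.

effort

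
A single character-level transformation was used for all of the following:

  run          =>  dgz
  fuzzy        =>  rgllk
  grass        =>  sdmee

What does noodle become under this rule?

Compare letters: r→d is +12, u→g is +12, n→z is +12 — a constant shift. This is a Caesar cipher with shift 12.
On noodle: n+12=z, o+12=a, o+12=a, d+12=p, l+12=x, e+12=q.

zaapxq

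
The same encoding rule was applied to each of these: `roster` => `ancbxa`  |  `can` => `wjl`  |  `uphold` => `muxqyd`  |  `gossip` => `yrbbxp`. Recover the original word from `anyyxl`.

copper

The output letters match the input read backwards, each shifted +9: roster reversed is retsor. Read the word backwards and shift each letter +9.
Undoing it on anyyxl: shift back: a−9=r, n−9=e, y−9=p, y−9=p, x−9=o, l−9=c → reppoc; then reverse → copper.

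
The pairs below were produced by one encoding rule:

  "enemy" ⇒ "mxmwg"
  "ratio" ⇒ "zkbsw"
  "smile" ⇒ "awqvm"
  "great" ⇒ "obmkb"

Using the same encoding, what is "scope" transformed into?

amwzm

Shifts by position in enemy: pos 0: e→m (+8), pos 1: n→x (+10), pos 2: e→m (+8), pos 3: m→w (+10) — repeating every 2. The shifts repeat in a cycle of length 2: positions 0,1,… shift by +8, +10, then the pattern repeats.
On scope: s+8=a, c+10=m, o+8=w, p+10=z, e+8=m.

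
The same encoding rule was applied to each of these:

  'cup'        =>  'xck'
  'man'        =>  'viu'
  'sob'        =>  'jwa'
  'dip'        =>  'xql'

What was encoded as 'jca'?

The output letters match the input read backwards, each shifted +8: cup reversed is puc. Read the word backwards and shift each letter +8.
Reversing it on jca: shift back: j−8=b, c−8=u, a−8=s → bus; then reverse → sub.

sub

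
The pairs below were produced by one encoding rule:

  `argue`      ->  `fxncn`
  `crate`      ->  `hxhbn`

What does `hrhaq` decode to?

In argue: a→f is +5, r→x is +6, g→n is +7, u→c is +8 — the shift increases by 1 each position. Letter i (0-indexed) is shifted by i+5, so successive shifts are 5, 6, 7, ….
Reversing it on hrhaq: h−5=c, r−6=l, h−7=a, a−8=s, q−9=h.

clash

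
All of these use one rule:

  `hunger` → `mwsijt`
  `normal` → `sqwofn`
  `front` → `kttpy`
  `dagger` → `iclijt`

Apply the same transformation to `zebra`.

Shifts by position in hunger: pos 0: h→m (+5), pos 1: u→w (+2), pos 2: n→s (+5), pos 3: g→i (+2) — repeating every 2. A repeating key of period 2 is used — shifts +5, +2 over and over.
On zebra: z+5=e, e+2=g, b+5=g, r+2=t, a+5=f.

eggtf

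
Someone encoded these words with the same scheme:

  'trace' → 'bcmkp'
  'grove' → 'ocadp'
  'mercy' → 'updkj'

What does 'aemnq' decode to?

Shifts by position in trace: pos 0: t→b (+8), pos 1: r→c (+11), pos 2: a→m (+12), pos 3: c→k (+8), pos 4: e→p (+11) — repeating every 3. It's a Vigenère-style cipher with numeric key [8,11,12]: position i shifts by key[i mod 3].
Undoing it on aemnq: a−8=s, e−11=t, m−12=a, n−8=f, q−11=f.

staff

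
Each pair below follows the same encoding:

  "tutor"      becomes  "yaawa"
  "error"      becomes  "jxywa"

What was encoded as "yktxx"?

In tutor: t→y is +5, u→a is +6, t→a is +7, o→w is +8 — the shift increases by 1 each position. The shift increases by 1 at each position, starting from +5: 5, 6, 7, ….
Reversing it on yktxx: y−5=t, k−6=e, t−7=m, x−8=p, x−9=o.

tempo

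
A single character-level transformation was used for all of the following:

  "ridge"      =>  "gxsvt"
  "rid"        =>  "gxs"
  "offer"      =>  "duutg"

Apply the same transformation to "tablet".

ipqati

Compare letters: r→g is +15, i→x is +15, d→s is +15 — a constant shift. It's a constant shift of +15 (ROT15).
Applying it to tablet: t+15=i, a+15=p, b+15=q, l+15=a, e+15=t, t+15=i.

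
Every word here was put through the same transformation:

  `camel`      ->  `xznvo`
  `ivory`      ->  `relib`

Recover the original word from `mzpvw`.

naked

Each letter is replaced by its mirror in the alphabet: a↔z, b↔y, c↔x, and so on (the Atbash cipher).
Reversing it on mzpvw: m↔n, z↔a, p↔k, v↔e, w↔d.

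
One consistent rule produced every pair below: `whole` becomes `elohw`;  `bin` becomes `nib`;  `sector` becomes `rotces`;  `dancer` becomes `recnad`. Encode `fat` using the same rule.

The output letters match the input read backwards: whole reversed is elohw. It's just the letters in reverse order.
On fat: reverse → taf.

taf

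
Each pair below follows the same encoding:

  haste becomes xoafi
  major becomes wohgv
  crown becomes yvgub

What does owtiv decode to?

h(7)→x(23) and a(0)→o(14) fit y≡5x+14 (mod 26); the inverse of 5 mod 26 is 21. This is an affine cipher: with a=0,…,z=25, each position x becomes (5x+14) mod 26.
Reversing it on owtiv: o(14)→21·(14−14)≡0=a; w(22)→21·(22−14)≡12=m; t(19)→21·(19−14)≡1=b; i(8)→21·(8−14)≡4=e; v(21)→21·(21−14)≡17=r (all mod 26).

amber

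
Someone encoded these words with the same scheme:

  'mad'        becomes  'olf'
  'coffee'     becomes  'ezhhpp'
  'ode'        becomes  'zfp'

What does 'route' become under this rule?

tzfvp

The shift depends on letter class: consonant m→o is +2, but vowel a→l is +11. The rule splits by letter class: vowels +11, consonants +2.
Applying it to route: r(cons)+2=t, o(vowel)+11=z, u(vowel)+11=f, t(cons)+2=v, e(vowel)+11=p.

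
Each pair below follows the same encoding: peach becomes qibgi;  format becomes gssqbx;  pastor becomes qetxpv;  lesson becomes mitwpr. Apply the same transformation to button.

cyuxpr

It's a Vigenère-style cipher with numeric key [1,4]: position i shifts by key[i mod 2].
On button: b+1=c, u+4=y, t+1=u, t+4=x, o+1=p, n+4=r.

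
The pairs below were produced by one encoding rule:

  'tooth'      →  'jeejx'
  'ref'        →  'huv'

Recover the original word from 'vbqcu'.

flame

Compare letters: t→j is +16, o→e is +16, o→e is +16 — a constant shift. This is a Caesar cipher with shift 16.
Reversing it on vbqcu: v−16=f, b−16=l, q−16=a, c−16=m, u−16=e.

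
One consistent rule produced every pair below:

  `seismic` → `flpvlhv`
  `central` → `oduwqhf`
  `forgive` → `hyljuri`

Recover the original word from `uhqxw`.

tuner

The output letters match the input read backwards, each shifted +3: seismic reversed is cimsies. Two steps: reverse the string, then apply a Caesar shift of +3.
Undoing it on uhqxw: shift back: u−3=r, h−3=e, q−3=n, x−3=u, w−3=t → renut; then reverse → tuner.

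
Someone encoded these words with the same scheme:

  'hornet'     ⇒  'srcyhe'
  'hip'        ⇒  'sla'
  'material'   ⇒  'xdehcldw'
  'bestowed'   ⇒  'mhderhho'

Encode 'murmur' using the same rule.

The shift depends on letter class: consonant h→s is +11, but vowel o→r is +3. Vowels shift forward by 3 and consonants shift forward by 11.
On murmur: m(cons)+11=x, u(vowel)+3=x, r(cons)+11=c, m(cons)+11=x, u(vowel)+3=x, r(cons)+11=c.

xxcxxc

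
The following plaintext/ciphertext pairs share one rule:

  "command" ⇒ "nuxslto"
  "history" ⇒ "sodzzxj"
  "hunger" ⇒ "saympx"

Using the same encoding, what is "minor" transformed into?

Shifts by position in command: pos 0: c→n (+11), pos 1: o→u (+6), pos 2: m→x (+11), pos 3: m→s (+6) — repeating every 2. A repeating key of period 2 is used — shifts +11, +6 over and over.
On minor: m+11=x, i+6=o, n+11=y, o+6=u, r+11=c.

xoyuc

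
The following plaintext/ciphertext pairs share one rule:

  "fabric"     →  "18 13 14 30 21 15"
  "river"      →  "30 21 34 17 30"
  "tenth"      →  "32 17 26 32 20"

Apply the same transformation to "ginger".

19 21 26 19 17 30

f is letter #6 and maps to 18: an offset of 12. Letters become their 1-based position plus 12 (so a→13, b→14, …).
On ginger: g=7→19, i=9→21, n=14→26, g=7→19, e=5→17, r=18→30.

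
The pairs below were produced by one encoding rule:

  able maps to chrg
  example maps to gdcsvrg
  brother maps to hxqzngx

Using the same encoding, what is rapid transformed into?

xcvkj

The shift depends on letter class: consonant b→h is +6, but vowel a→c is +2. The rule splits by letter class: vowels +2, consonants +6.
For rapid: r(cons)+6=x, a(vowel)+2=c, p(cons)+6=v, i(vowel)+2=k, d(cons)+6=j.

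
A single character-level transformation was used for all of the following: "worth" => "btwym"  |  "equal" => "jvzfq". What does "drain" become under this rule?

Compare letters: w→b is +5, o→t is +5, r→w is +5 — a constant shift. Every letter moves 5 places later in the alphabet, wrapping around z→a.
Applying it to drain: d+5=i, r+5=w, a+5=f, i+5=n, n+5=s.

iwfns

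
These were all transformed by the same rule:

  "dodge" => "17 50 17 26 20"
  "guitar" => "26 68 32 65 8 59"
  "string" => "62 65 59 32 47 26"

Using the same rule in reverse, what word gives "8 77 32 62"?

axis

Each letter becomes 3×(its alphabet position, a=1..z=26) + 5.
Reversing it on 8 77 32 62: 8→(8−5)÷3=1=a, 77→(77−5)÷3=24=x, 32→(32−5)÷3=9=i, 62→(62−5)÷3=19=s.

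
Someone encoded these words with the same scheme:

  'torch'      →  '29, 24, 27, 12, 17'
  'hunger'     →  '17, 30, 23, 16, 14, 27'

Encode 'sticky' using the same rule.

28, 29, 18, 12, 20, 34

t is letter #20 and maps to 29: an offset of 9. Each letter is replaced by its alphabet position (a=1..z=26) + 9.
Applying it to sticky: s=19→28, t=20→29, i=9→18, c=3→12, k=11→20, y=25→34.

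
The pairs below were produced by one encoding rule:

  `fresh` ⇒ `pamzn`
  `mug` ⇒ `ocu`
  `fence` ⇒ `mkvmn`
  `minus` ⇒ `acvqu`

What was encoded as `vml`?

The output letters match the input read backwards, each shifted +8: fresh reversed is hserf. The word is reversed, then every letter is shifted forward by 8.
Decoding vml: shift back: v−8=n, m−8=e, l−8=d → ned; then reverse → den.

den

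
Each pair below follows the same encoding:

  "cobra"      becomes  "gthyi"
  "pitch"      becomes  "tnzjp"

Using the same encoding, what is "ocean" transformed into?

The shift increases by 1 at each position, starting from +4: 4, 5, 6, ….
On ocean: o+4=s, c+5=h, e+6=k, a+7=h, n+8=v.

shkhv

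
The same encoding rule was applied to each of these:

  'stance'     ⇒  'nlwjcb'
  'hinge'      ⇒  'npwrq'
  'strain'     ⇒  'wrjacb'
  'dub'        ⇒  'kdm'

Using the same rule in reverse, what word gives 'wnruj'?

The output letters match the input read backwards, each shifted +9: stance reversed is ecnats. The word is reversed, then every letter is shifted forward by 9.
Decoding wnruj: shift back: w−9=n, n−9=e, r−9=i, u−9=l, j−9=a → neila; then reverse → alien.

alien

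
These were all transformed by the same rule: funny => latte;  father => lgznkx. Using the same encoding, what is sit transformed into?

Compare letters: f→l is +6, u→a is +6, n→t is +6 — a constant shift. This is a Caesar cipher with shift 6.
On sit: s+6=y, i+6=o, t+6=z.

yoz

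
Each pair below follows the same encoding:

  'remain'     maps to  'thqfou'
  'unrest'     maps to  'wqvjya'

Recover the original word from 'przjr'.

Letter i (0-indexed) is shifted by i+2, so successive shifts are 2, 3, 4, ….
Undoing it on przjr: p−2=n, r−3=o, z−4=v, j−5=e, r−6=l.

novel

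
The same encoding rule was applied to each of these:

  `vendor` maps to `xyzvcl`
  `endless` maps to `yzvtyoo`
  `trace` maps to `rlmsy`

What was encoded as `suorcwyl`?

customer

Treating letters as 0–25, the rule is x ↦ 3x + 12 (mod 26).
Undoing it on suorcwyl: s(18)→9·(18−12)≡2=c; u(20)→9·(20−12)≡20=u; o(14)→9·(14−12)≡18=s; r(17)→9·(17−12)≡19=t; c(2)→9·(2−12)≡14=o; w(22)→9·(22−12)≡12=m; y(24)→9·(24−12)≡4=e; l(11)→9·(11−12)≡17=r (all mod 26).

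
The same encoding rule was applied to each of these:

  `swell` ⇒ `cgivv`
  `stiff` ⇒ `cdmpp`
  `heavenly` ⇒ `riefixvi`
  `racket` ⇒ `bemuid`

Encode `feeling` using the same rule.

piivmxq

The shift depends on letter class: consonant s→c is +10, but vowel e→i is +4. Two shifts are in play — +4 for a/e/i/o/u, +10 for every other letter.
On feeling: f(cons)+10=p, e(vowel)+4=i, e(vowel)+4=i, l(cons)+10=v, i(vowel)+4=m, n(cons)+10=x, g(cons)+10=q.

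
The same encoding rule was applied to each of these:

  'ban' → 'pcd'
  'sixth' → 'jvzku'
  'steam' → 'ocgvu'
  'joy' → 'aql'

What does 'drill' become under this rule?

The output letters match the input read backwards, each shifted +2: ban reversed is nab. Read the word backwards and shift each letter +2.
For drill: reverse → llird; then shift: l+2=n, l+2=n, i+2=k, r+2=t, d+2=f.

nnktf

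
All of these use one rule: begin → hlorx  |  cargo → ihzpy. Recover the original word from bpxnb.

In begin: b→h is +6, e→l is +7, g→o is +8, i→r is +9 — the shift increases by 1 each position. Each letter shifts forward by (position + 6), i.e. 6, 7, 8, … — the shift grows by one for each successive letter.
Reversing it on bpxnb: b−6=v, p−7=i, x−8=p, n−9=e, b−10=r.

viper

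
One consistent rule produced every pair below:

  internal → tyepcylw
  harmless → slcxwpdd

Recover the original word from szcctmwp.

horrible

Compare letters: i→t is +11, n→y is +11, t→e is +11 — a constant shift. Every letter moves 11 places later in the alphabet, wrapping around z→a.
Reversing it on szcctmwp: s−11=h, z−11=o, c−11=r, c−11=r, t−11=i, m−11=b, w−11=l, p−11=e.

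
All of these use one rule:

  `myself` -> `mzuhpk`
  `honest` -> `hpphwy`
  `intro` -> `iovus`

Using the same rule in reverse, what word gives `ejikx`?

In myself: m→m is +0, y→z is +1, s→u is +2, e→h is +3 — the shift increases by 1 each position. Each letter shifts forward by its position index (0, 1, 2, …) — the shift grows by one for each successive letter.
Reversing it on ejikx: e−0=e, j−1=i, i−2=g, k−3=h, x−4=t.

eight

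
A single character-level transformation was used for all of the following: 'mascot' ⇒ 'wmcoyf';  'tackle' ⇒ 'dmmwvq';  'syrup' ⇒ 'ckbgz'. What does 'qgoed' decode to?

guest

Shifts by position in mascot: pos 0: m→w (+10), pos 1: a→m (+12), pos 2: s→c (+10), pos 3: c→o (+12) — repeating every 2. A repeating key of period 2 is used — shifts +10, +12 over and over.
Decoding qgoed: q−10=g, g−12=u, o−10=e, e−12=s, d−10=t.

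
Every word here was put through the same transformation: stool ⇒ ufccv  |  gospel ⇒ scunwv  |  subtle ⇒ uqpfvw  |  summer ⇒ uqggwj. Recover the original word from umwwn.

sweep

s(18)→u(20) and t(19)→f(5) fit y≡11x+4 (mod 26); the inverse of 11 mod 26 is 19. Each letter's alphabet position (a=0..z=25) is mapped through 11·x+4 mod 26 — an affine cipher.
Reversing it on umwwn: u(20)→19·(20−4)≡18=s; m(12)→19·(12−4)≡22=w; w(22)→19·(22−4)≡4=e; w(22)→19·(22−4)≡4=e; n(13)→19·(13−4)≡15=p (all mod 26).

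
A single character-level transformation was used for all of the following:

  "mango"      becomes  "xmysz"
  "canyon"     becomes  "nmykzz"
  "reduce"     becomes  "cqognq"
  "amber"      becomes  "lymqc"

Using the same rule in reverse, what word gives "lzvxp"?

It's a Vigenère-style cipher with numeric key [11,12]: position i shifts by key[i mod 2].
Decoding lzvxp: l−11=a, z−12=n, v−11=k, x−12=l, p−11=e.

ankle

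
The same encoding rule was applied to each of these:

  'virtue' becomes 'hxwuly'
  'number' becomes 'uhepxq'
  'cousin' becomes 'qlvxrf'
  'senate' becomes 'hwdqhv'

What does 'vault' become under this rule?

woxdy

Read the word backwards and shift each letter +3.
On vault: reverse → tluav; then shift: t+3=w, l+3=o, u+3=x, a+3=d, v+3=y.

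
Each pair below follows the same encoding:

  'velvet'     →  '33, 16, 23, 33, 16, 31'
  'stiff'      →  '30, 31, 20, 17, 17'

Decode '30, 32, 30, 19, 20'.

The number is (letter's place in the alphabet, a=1) + 11.
Undoing it on 30, 32, 30, 19, 20: 30→(30−11)÷1=19=s, 32→(32−11)÷1=21=u, 30→(30−11)÷1=19=s, 19→(19−11)÷1=8=h, 20→(20−11)÷1=9=i.

sushi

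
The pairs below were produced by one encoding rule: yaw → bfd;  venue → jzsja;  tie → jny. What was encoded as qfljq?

The output letters match the input read backwards, each shifted +5: yaw reversed is way. The word is reversed, then every letter is shifted forward by 5.
Reversing it on qfljq: shift back: q−5=l, f−5=a, l−5=g, j−5=e, q−5=l → lagel; then reverse → legal.

legal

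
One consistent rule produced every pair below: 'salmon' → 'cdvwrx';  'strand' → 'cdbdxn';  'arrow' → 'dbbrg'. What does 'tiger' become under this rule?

Two shifts are in play — +3 for a/e/i/o/u, +10 for every other letter.
For tiger: t(cons)+10=d, i(vowel)+3=l, g(cons)+10=q, e(vowel)+3=h, r(cons)+10=b.

dlqhb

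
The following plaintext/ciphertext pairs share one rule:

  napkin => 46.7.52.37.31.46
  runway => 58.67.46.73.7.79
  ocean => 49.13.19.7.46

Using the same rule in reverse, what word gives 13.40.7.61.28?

n(#14)→46 and a(#1)→7: differences scale by 3, so n = 3·pos + 4. Each letter becomes 3×(its alphabet position, a=1..z=26) + 4.
Decoding 13.40.7.61.28: 13→(13−4)÷3=3=c, 40→(40−4)÷3=12=l, 7→(7−4)÷3=1=a, 61→(61−4)÷3=19=s, 28→(28−4)÷3=8=h.

clash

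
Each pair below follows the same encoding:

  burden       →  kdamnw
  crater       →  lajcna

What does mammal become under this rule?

It's a constant shift of +9 (ROT9).
On mammal: m+9=v, a+9=j, m+9=v, m+9=v, a+9=j, l+9=u.

vjvvju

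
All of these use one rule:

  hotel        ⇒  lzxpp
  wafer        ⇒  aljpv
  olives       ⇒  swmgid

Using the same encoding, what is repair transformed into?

It's a Vigenère-style cipher with numeric key [4,11]: position i shifts by key[i mod 2].
On repair: r+4=v, e+11=p, p+4=t, a+11=l, i+4=m, r+11=c.

vptlmc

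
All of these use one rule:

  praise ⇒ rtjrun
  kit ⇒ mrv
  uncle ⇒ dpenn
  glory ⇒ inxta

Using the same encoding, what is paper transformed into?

The shift depends on letter class: consonant p→r is +2, but vowel a→j is +9. Two shifts are in play — +9 for a/e/i/o/u, +2 for every other letter.
On paper: p(cons)+2=r, a(vowel)+9=j, p(cons)+2=r, e(vowel)+9=n, r(cons)+2=t.

rjrnt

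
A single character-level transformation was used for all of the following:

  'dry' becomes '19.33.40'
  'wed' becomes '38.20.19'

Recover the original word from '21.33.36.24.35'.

fruit

d is letter #4 and maps to 19: an offset of 15. Each letter is replaced by its alphabet position (a=1..z=26) + 15.
Undoing it on 21.33.36.24.35: 21→(21−15)÷1=6=f, 33→(33−15)÷1=18=r, 36→(36−15)÷1=21=u, 24→(24−15)÷1=9=i, 35→(35−15)÷1=20=t.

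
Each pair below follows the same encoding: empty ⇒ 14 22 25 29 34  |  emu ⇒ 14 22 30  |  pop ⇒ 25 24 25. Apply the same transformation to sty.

e is letter #5 and maps to 14: an offset of 9. Letters become their 1-based position plus 9 (so a→10, b→11, …).
Applying it to sty: s=19→28, t=20→29, y=25→34.

28 29 34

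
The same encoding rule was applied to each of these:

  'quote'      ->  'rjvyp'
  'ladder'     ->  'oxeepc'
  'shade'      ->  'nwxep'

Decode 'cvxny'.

q(16)→r(17) and u(20)→j(9) fit y≡11x+23 (mod 26); the inverse of 11 mod 26 is 19. This is an affine cipher: with a=0,…,z=25, each position x becomes (11x+23) mod 26.
Reversing it on cvxny: c(2)→19·(2−23)≡17=r; v(21)→19·(21−23)≡14=o; x(23)→19·(23−23)≡0=a; n(13)→19·(13−23)≡18=s; y(24)→19·(24−23)≡19=t (all mod 26).

roast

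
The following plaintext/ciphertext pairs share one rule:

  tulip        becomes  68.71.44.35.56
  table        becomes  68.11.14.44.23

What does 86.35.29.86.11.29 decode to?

zigzag

t(#20)→68 and u(#21)→71: differences scale by 3, so n = 3·pos + 8. Each letter becomes 3×(its alphabet position, a=1..z=26) + 8.
Reversing it on 86.35.29.86.11.29: 86→(86−8)÷3=26=z, 35→(35−8)÷3=9=i, 29→(29−8)÷3=7=g, 86→(86−8)÷3=26=z, 11→(11−8)÷3=1=a, 29→(29−8)÷3=7=g.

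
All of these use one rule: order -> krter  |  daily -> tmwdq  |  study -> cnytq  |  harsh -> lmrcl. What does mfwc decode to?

axis

Each letter's alphabet position (a=0..z=25) is mapped through 11·x+12 mod 26 — an affine cipher.
Decoding mfwc: m(12)→19·(12−12)≡0=a; f(5)→19·(5−12)≡23=x; w(22)→19·(22−12)≡8=i; c(2)→19·(2−12)≡18=s (all mod 26).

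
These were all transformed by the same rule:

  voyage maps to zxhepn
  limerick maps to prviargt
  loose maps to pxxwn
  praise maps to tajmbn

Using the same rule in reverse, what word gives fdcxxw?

button

Shifts by position in voyage: pos 0: v→z (+4), pos 1: o→x (+9), pos 2: y→h (+9), pos 3: a→e (+4), pos 4: g→p (+9), pos 5: e→n (+9) — repeating every 3. It's a Vigenère-style cipher with numeric key [4,9,9]: position i shifts by key[i mod 3].
Decoding fdcxxw: f−4=b, d−9=u, c−9=t, x−4=t, x−9=o, w−9=n.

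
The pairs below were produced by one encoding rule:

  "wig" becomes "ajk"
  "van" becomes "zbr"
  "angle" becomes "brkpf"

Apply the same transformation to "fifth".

jjjxl

The shift depends on letter class: consonant w→a is +4, but vowel i→j is +1. Two shifts are in play — +1 for a/e/i/o/u, +4 for every other letter.
For fifth: f(cons)+4=j, i(vowel)+1=j, f(cons)+4=j, t(cons)+4=x, h(cons)+4=l.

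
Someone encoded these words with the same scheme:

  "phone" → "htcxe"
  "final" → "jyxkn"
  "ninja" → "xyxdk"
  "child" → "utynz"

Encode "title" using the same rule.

p(15)→h(7) and h(7)→t(19) fit y≡5x+10 (mod 26); the inverse of 5 mod 26 is 21. Each letter's alphabet position (a=0..z=25) is mapped through 5·x+10 mod 26 — an affine cipher.
For title: t(19)→5·19+10≡1=b; i(8)→5·8+10≡24=y; t(19)→5·19+10≡1=b; l(11)→5·11+10≡13=n; e(4)→5·4+10≡4=e (all mod 26).

bybne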